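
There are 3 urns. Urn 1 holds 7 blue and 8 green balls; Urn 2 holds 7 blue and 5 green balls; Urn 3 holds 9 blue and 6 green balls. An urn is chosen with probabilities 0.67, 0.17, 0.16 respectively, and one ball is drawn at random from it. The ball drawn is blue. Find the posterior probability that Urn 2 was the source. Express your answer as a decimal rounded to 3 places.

Posterior probability ≈ 0.195

P(blue|Urn 1) = 0.4667; P(blue|Urn 2) = 0.5833; P(blue|Urn 3) = 0.6.
Prior × likelihood for each source: 0.67·0.4667=0.3127, 0.17·0.5833=0.09917, 0.16·0.6=0.09600. Summing gives P(blue) = 0.50783.
P(Urn 2 | blue) = 0.09917 / 0.50783 = 0.195.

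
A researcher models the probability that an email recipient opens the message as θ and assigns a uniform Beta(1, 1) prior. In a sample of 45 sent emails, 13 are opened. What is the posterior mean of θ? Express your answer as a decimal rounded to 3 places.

Posterior mean ≈ 0.298

Observing 13 successes and 32 failures updates Beta(1, 1) by adding the success and failure counts to the two shape parameters: α = 1+13 = 14, β = 1+32 = 33.
E[θ | data] = 14/(14+33) = 0.298.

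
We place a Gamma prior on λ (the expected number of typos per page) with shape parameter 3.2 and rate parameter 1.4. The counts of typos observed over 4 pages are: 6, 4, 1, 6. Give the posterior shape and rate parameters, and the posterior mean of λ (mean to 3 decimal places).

Posterior: Gamma(shape=20.2, rate=5.4); mean ≈ 3.741

Total count ∑xᵢ = 17 over n = 4 pages.
Gamma is conjugate to the Poisson likelihood: posterior is Gamma(shape = 3.2+17 = 20.2, rate = 1.4+4 = 5.4).
E[λ | data] = 20.2/5.4 = 3.741.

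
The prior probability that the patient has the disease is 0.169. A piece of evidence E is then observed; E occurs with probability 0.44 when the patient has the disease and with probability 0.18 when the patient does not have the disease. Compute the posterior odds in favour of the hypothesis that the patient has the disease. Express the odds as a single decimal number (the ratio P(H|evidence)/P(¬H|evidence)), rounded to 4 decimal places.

Prior odds = 0.169/(1−0.169) = 0.20337. In log-odds, ln(0.20337) = -1.5927.
Add log likelihood ratio: ln(2.4444) = 0.89382.
Posterior log-odds = -0.69891, so posterior odds = exp(-0.69891) = 0.49713.

Posterior odds ≈ 0.4971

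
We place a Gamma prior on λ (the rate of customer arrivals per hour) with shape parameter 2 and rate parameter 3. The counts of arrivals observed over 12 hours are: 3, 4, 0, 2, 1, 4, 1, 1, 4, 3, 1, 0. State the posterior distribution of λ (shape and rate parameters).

The Poisson likelihood adds the total count to the shape and the number of exposure periods to the rate. Here ∑xᵢ = 24 and n = 12, so shape 2→26 and rate 3→15.

Posterior: Gamma(shape=26, rate=15)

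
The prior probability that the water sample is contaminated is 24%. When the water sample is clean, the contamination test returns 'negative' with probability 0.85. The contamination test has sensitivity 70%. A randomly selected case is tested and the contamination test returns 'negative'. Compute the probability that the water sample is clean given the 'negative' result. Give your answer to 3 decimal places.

Let H be the event that the water sample is contaminated. P(H) = 0.24, so P(¬H) = 0.76. With E the 'negative' result, P(E|H) = 0.3 and P(E|¬H) = 0.85.
P(E) = 0.3·0.24 + 0.85·0.76 = 0.072000 + 0.64600 = 0.71800.
By Bayes' theorem, P(H|E) = 0.072000 / 0.71800 = 0.100. Hence P(¬H|E) = 1 − 0.100 = 0.900.

P(¬H | E) ≈ 0.900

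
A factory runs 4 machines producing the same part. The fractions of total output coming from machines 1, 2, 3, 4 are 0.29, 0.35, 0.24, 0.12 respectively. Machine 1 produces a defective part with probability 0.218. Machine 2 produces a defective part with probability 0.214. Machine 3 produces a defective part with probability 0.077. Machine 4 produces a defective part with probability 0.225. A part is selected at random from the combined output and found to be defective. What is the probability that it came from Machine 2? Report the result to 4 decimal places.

P(defective|M1) = 0.218; P(defective|M2) = 0.214; P(defective|M3) = 0.077; P(defective|M4) = 0.225.
Prior × likelihood for each source: 0.29·0.218=0.06322, 0.35·0.214=0.07490, 0.24·0.077=0.01848, 0.12·0.225=0.02700. Summing gives P(defective) = 0.18360.
P(Machine 2 | defective) = 0.07490 / 0.18360 = 0.4080.

Posterior probability ≈ 0.4080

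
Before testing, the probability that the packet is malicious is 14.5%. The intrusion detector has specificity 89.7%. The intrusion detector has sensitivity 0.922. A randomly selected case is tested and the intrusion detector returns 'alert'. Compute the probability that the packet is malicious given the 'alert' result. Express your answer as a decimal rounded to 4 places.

Write H for 'the packet is malicious'. Prior odds H:¬H = 0.145/0.855 = 0.16959. For the 'alert' outcome, the likelihood ratio is 0.922/0.103 = 8.9515.
Posterior odds = 0.16959 × 8.9515 = 1.5181, so P(H|E) = 1.5181/(1+1.5181) = 0.6029.

P(H | E) ≈ 0.6029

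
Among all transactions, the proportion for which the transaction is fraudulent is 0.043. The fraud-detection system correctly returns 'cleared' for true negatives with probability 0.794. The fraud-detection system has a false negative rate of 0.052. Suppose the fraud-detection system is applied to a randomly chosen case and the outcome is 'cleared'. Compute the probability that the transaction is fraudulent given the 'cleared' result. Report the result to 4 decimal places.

P(H | E) ≈ 0.0029

Write H for 'the transaction is fraudulent'. Prior odds H:¬H = 0.043/0.957 = 0.044932. For the 'cleared' outcome, the likelihood ratio is 0.052/0.794 = 0.065491.
Posterior odds = 0.044932 × 0.065491 = 0.0029427, so P(H|E) = 0.0029427/(1+0.0029427) = 0.0029.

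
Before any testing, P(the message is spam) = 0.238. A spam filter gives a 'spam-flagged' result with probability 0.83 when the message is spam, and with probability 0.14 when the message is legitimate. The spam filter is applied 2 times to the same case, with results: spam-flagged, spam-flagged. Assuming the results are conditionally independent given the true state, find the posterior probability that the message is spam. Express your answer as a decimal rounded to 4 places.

Posterior P(H) ≈ 0.9165

Let H be the event that the message is spam; start with P(H) = 0.238. P('spam-flagged'|H) = 0.83, P('spam-flagged'|¬H) = 0.14.
Update on result 1 ('spam-flagged'): P(H) ← 0.83·0.2380 / (0.83·0.2380 + 0.14·0.7620) = 0.19754/0.30422 = 0.6493.
Update on result 2 ('spam-flagged'): P(H) ← 0.83·0.6493 / (0.83·0.6493 + 0.14·0.3507) = 0.53895/0.58804 = 0.9165.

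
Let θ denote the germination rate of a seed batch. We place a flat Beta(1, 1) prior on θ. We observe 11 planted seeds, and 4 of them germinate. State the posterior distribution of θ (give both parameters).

The binomial likelihood is conjugate to the Beta prior: with 4 successes and 7 failures, the posterior is Beta(1+4, 1+7) = Beta(5, 8).

Posterior: Beta(5, 8)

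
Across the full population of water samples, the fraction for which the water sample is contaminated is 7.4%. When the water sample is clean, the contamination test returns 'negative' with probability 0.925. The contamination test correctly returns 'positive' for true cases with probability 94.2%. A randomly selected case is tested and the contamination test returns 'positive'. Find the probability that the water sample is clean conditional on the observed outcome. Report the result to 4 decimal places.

Let H be the event that the water sample is contaminated. P(H) = 0.074, so P(¬H) = 0.926. With E the 'positive' result, P(E|H) = 0.942 and P(E|¬H) = 0.075.
P(E) = 0.942·0.074 + 0.075·0.926 = 0.069708 + 0.069450 = 0.13916.
By Bayes' theorem, P(H|E) = 0.069708 / 0.13916 = 0.5009. Hence P(¬H|E) = 1 − 0.5009 = 0.4991.

P(¬H | E) ≈ 0.4991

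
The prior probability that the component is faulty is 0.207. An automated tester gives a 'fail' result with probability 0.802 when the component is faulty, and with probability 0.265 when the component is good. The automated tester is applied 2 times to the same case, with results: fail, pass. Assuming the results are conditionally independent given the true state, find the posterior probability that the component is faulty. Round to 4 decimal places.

Let H be the event that the component is faulty; start with P(H) = 0.207. P('fail'|H) = 0.802, P('fail'|¬H) = 0.265.
Update on result 1 ('fail'): P(H) ← 0.802·0.2070 / (0.802·0.2070 + 0.265·0.7930) = 0.16601/0.37616 = 0.4413.
Update on result 2 ('pass'): P(H) ← 0.198·0.4413 / (0.198·0.4413 + 0.735·0.5587) = 0.087385/0.49800 = 0.1755.

Posterior P(H) ≈ 0.1755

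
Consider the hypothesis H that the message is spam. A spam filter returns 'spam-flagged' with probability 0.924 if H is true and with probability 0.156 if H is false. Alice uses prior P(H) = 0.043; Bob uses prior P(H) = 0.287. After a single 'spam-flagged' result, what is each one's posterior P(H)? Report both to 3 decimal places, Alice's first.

P('+'|H) = 0.924, P('+'|¬H) = 0.156.
Alice: numerator 0.924·0.043 = 0.039732; evidence = 0.039732+0.156·0.957 = 0.18902; posterior = 0.210.
Bob: numerator 0.924·0.287 = 0.26519; evidence = 0.26519+0.156·0.713 = 0.37642; posterior = 0.705.

Alice: 0.210; Bob: 0.705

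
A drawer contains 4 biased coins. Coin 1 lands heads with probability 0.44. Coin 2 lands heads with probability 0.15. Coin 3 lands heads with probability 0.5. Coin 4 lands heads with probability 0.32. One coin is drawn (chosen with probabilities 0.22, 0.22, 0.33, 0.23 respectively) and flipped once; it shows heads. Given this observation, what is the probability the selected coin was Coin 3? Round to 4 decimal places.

Posterior probability ≈ 0.4479

Tabulate prior·likelihood by source: [1] prior 0.22, lik 0.44, product 0.09680; [2] prior 0.22, lik 0.15, product 0.03300; [3] prior 0.33, lik 0.5, product 0.1650; [4] prior 0.23, lik 0.32, product 0.07360.
Normalizing constant = 0.36840; the posterior for Coin 3 is its product over the sum, 0.1650/0.36840 = 0.4479.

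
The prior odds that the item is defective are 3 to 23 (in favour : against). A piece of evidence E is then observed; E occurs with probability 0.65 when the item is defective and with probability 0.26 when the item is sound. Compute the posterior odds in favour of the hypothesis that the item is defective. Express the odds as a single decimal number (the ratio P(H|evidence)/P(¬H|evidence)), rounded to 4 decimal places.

Prior odds = 3/23 = 0.13043.
Likelihood ratio for E = 0.65/0.26 = 2.5000.
Posterior odds = prior odds × LR = 0.32609.

Posterior odds ≈ 0.3261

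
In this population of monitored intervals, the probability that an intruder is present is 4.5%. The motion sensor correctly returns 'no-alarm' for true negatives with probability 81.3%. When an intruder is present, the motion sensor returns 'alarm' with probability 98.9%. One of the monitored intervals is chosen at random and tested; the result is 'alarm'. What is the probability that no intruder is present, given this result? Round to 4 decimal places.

Let H be the event that an intruder is present. P(H) = 0.045, so P(¬H) = 0.955. With E the 'alarm' result, P(E|H) = 0.989 and P(E|¬H) = 0.187.
P(E) = 0.989·0.045 + 0.187·0.955 = 0.044505 + 0.17858 = 0.22309.
By Bayes' theorem, P(H|E) = 0.044505 / 0.22309 = 0.1995. Hence P(¬H|E) = 1 − 0.1995 = 0.8005.

P(¬H | E) ≈ 0.8005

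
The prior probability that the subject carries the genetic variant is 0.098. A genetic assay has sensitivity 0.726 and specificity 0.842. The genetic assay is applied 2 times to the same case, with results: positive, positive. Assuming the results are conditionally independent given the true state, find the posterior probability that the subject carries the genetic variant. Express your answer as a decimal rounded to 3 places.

Let H be the event that the subject carries the genetic variant; start with P(H) = 0.098. P('positive'|H) = 0.726, P('positive'|¬H) = 0.158.
Update on result 1 ('positive'): P(H) ← 0.726·0.0980 / (0.726·0.0980 + 0.158·0.9020) = 0.071148/0.21366 = 0.3330.
Update on result 2 ('positive'): P(H) ← 0.726·0.3330 / (0.726·0.3330 + 0.158·0.6670) = 0.24175/0.34714 = 0.6964.

Posterior P(H) ≈ 0.696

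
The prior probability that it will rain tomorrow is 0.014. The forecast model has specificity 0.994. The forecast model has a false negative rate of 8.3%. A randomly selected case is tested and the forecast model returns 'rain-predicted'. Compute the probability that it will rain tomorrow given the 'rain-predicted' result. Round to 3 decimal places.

Write H for 'it will rain tomorrow'. Prior odds H:¬H = 0.014/0.986 = 0.014199. For the 'rain-predicted' outcome, the likelihood ratio is 0.917/0.006 = 152.83.
Posterior odds = 0.014199 × 152.83 = 2.1700, so P(H|E) = 2.1700/(1+2.1700) = 0.685.

P(H | E) ≈ 0.685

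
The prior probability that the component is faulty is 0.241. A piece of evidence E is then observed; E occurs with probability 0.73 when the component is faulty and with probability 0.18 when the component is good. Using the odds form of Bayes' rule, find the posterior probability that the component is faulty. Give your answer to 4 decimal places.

Prior odds = 0.241/(1−0.241) = 0.31752. In log-odds, ln(0.31752) = -1.1472.
Add log likelihood ratio: ln(4.0556) = 1.4001.
Posterior log-odds = 0.25288, so posterior odds = exp(0.25288) = 1.2877. Converting, P(H|E) = 1.2877/2.2877 = 0.5629.

Posterior probability ≈ 0.5629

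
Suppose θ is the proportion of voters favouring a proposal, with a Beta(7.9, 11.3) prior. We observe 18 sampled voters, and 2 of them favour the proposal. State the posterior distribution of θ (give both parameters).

Posterior: Beta(9.9, 27.3)

The binomial likelihood is conjugate to the Beta prior: with 2 successes and 16 failures, the posterior is Beta(7.9+2, 11.3+16) = Beta(9.9, 27.3).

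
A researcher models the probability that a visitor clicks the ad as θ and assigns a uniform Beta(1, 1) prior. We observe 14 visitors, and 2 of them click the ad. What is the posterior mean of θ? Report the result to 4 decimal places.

Posterior mean ≈ 0.1875

The binomial likelihood is conjugate to the Beta prior: with 2 successes and 12 failures, the posterior is Beta(1+2, 1+12) = Beta(3, 13).
E[θ | data] = 3/(3+13) = 0.1875.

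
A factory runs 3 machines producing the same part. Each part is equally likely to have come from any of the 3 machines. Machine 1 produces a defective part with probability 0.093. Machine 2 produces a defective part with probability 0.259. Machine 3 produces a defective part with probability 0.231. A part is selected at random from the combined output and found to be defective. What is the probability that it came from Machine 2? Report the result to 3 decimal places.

P(defective|M1) = 0.093; P(defective|M2) = 0.259; P(defective|M3) = 0.231.
Prior × likelihood for each source: 0.333333·0.093=0.03100, 0.333333·0.259=0.08633, 0.333333·0.231=0.07700. Summing gives P(defective) = 0.19433.
P(Machine 2 | defective) = 0.08633 / 0.19433 = 0.444.

Posterior probability ≈ 0.444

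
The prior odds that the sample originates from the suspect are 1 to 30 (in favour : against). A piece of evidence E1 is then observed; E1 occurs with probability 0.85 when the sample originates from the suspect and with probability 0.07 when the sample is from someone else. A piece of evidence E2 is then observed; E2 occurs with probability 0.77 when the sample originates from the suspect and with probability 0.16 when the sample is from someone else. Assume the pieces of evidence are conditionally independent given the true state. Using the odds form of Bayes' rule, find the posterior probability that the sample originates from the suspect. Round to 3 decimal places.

Posterior probability ≈ 0.661

Prior odds = 1/30 = 0.033333. In log-odds, ln(0.033333) = -3.4012.
Add log likelihood ratios: ln(12.143) + ln(4.8125) = 4.0680.
Posterior log-odds = 0.66676, so posterior odds = exp(0.66676) = 1.9479. Converting, P(H|E) = 1.9479/2.9479 = 0.661.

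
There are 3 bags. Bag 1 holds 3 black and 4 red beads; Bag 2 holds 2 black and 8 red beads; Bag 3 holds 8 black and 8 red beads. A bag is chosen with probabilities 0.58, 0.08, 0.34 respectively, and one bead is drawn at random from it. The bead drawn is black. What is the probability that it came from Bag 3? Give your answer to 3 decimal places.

Tabulate prior·likelihood by source: [1] prior 0.58, lik 0.4286, product 0.2486; [2] prior 0.08, lik 0.2, product 0.01600; [3] prior 0.34, lik 0.5, product 0.1700.
Normalizing constant = 0.43457; the posterior for Bag 3 is its product over the sum, 0.1700/0.43457 = 0.391.

Posterior probability ≈ 0.391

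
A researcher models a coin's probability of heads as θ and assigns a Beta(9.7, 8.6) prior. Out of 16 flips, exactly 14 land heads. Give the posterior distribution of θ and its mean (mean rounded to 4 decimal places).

Posterior: Beta(23.7, 10.6); mean ≈ 0.6910

The binomial likelihood is conjugate to the Beta prior: with 14 successes and 2 failures, the posterior is Beta(9.7+14, 8.6+2) = Beta(23.7, 10.6).
E[θ | data] = 23.7/(23.7+10.6) = 0.6910.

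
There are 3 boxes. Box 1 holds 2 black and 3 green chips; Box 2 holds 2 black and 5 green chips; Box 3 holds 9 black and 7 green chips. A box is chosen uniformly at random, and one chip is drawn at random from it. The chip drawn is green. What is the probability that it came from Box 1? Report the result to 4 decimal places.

Posterior probability ≈ 0.3425

P(green|Box 1) = 0.6; P(green|Box 2) = 0.7143; P(green|Box 3) = 0.4375.
Prior × likelihood for each source: 0.333333·0.6=0.2000, 0.333333·0.7143=0.2381, 0.333333·0.4375=0.1458. Summing gives P(green) = 0.58393.
P(Box 1 | green) = 0.2000 / 0.58393 = 0.3425.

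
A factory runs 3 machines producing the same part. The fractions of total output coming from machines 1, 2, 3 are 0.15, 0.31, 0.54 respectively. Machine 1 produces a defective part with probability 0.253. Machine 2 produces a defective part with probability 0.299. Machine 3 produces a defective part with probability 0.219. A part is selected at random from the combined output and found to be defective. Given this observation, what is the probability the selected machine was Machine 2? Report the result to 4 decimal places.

Posterior probability ≈ 0.3724

P(defective|M1) = 0.253; P(defective|M2) = 0.299; P(defective|M3) = 0.219.
Prior × likelihood for each source: 0.15·0.253=0.03795, 0.31·0.299=0.09269, 0.54·0.219=0.1183. Summing gives P(defective) = 0.24890.
P(Machine 2 | defective) = 0.09269 / 0.24890 = 0.3724.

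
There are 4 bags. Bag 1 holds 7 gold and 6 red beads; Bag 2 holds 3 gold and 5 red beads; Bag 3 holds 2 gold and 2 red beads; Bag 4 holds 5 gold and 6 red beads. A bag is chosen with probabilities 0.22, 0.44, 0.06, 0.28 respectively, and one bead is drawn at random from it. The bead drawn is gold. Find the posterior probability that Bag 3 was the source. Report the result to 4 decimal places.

Posterior probability ≈ 0.0681

P(gold|Bag 1) = 0.5385; P(gold|Bag 2) = 0.375; P(gold|Bag 3) = 0.5; P(gold|Bag 4) = 0.4545.
Prior × likelihood for each source: 0.22·0.5385=0.1185, 0.44·0.375=0.1650, 0.06·0.5=0.03000, 0.28·0.4545=0.1273. Summing gives P(gold) = 0.44073.
P(Bag 3 | gold) = 0.03000 / 0.44073 = 0.0681.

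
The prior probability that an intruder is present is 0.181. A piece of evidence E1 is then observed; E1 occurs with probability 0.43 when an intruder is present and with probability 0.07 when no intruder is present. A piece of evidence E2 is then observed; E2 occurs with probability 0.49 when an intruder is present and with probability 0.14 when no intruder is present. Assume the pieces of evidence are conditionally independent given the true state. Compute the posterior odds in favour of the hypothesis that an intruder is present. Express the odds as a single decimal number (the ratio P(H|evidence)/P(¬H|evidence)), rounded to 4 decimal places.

Posterior odds ≈ 4.7515

Prior odds = 0.181/(1−0.181) = 0.22100. In log-odds, ln(0.22100) = -1.5096.
Add log likelihood ratios: ln(6.1429) + ln(3.5000) = 3.0681.
Posterior log-odds = 1.5585, so posterior odds = exp(1.5585) = 4.7515.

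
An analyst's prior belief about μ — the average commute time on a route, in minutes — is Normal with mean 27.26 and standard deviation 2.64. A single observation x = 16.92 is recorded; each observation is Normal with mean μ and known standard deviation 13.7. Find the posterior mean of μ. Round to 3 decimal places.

With known σ, the Normal prior is conjugate. Weight on the data is w = (n/σ²)/(n/σ² + 1/τ₀²) = 0.00532793/(0.00532793+0.143480) = 0.035804.
Posterior mean = w·x̄ + (1−w)·μ₀ = 0.035804·16.92 + 0.96420·27.26 = 26.890.

Posterior mean ≈ 26.890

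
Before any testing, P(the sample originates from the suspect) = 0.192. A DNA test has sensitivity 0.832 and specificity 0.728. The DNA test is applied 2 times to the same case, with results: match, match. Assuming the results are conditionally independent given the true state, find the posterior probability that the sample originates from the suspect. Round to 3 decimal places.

Posterior P(H) ≈ 0.690

With H the event that the sample originates from the suspect, the joint likelihood of the observed sequence is P(data|H) = 0.832·0.832 = 0.69222 and P(data|¬H) = 0.272·0.272 = 0.073984.
Bayes: P(H|data) = 0.192·0.69222 / (0.192·0.69222 + 0.808·0.073984) = 0.13291/0.19269 = 0.6898.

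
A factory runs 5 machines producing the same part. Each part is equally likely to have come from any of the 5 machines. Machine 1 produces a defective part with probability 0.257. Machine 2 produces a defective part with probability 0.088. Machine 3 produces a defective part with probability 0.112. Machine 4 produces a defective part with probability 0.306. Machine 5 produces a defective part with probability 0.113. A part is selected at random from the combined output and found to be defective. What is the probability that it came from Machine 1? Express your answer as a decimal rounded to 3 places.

Posterior probability ≈ 0.293

Tabulate prior·likelihood by source: [1] prior 0.2, lik 0.257, product 0.05140; [2] prior 0.2, lik 0.088, product 0.01760; [3] prior 0.2, lik 0.112, product 0.02240; [4] prior 0.2, lik 0.306, product 0.06120; [5] prior 0.2, lik 0.113, product 0.02260.
Normalizing constant = 0.17520; the posterior for Machine 1 is its product over the sum, 0.05140/0.17520 = 0.293.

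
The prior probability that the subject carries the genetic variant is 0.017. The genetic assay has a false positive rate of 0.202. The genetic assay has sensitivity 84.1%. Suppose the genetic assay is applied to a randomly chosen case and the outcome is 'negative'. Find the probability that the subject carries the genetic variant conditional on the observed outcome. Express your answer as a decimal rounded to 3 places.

Let H be the event that the subject carries the genetic variant. P(H) = 0.017, so P(¬H) = 0.983. With E the 'negative' result, P(E|H) = 0.159 and P(E|¬H) = 0.798.
P(E) = 0.159·0.017 + 0.798·0.983 = 0.0027030 + 0.78443 = 0.78714.
By Bayes' theorem, P(H|E) = 0.0027030 / 0.78714 = 0.003.

P(H | E) ≈ 0.003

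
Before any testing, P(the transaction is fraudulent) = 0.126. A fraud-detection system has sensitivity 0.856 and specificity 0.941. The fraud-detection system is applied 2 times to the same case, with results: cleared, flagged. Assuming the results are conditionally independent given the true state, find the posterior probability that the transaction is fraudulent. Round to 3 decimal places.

Posterior P(H) ≈ 0.242

Let H be the event that the transaction is fraudulent; start with P(H) = 0.126. P('flagged'|H) = 0.856, P('flagged'|¬H) = 0.059.
Update on result 1 ('cleared'): P(H) ← 0.144·0.1260 / (0.144·0.1260 + 0.941·0.8740) = 0.018144/0.84058 = 0.0216.
Update on result 2 ('flagged'): P(H) ← 0.856·0.0216 / (0.856·0.0216 + 0.059·0.9784) = 0.018477/0.076203 = 0.2425.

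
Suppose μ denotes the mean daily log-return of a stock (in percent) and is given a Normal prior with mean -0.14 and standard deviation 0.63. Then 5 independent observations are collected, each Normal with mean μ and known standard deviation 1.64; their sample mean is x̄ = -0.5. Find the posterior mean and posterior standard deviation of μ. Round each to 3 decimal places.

Posterior mean ≈ -0.293; posterior SD ≈ 0.478

With known σ, the Normal prior is conjugate. Weight on the data is w = (n/σ²)/(n/σ² + 1/τ₀²) = 1.85901/(1.85901+2.51953) = 0.42457.
Posterior mean = w·x̄ + (1−w)·μ₀ = 0.42457·-0.5 + 0.57543·-0.14 = -0.293. Posterior variance = 1/(1.85901+2.51953) = 0.228387, so SD = 0.478.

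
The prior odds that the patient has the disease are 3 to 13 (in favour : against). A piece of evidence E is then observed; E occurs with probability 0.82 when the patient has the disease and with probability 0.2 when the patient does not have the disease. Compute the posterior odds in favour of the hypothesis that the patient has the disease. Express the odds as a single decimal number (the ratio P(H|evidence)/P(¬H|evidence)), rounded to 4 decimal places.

Prior odds = 3/13 = 0.23077.
Likelihood ratio for E = 0.82/0.2 = 4.1000.
Posterior odds = prior odds × LR = 0.94615.

Posterior odds ≈ 0.9462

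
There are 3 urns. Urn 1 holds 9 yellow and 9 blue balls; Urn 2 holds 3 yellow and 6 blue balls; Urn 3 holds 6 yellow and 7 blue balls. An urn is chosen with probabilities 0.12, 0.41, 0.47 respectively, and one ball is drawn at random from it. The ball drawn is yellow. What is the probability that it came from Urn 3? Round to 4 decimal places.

Posterior probability ≈ 0.5245

P(yellow|Urn 1) = 0.5; P(yellow|Urn 2) = 0.3333; P(yellow|Urn 3) = 0.4615.
Prior × likelihood for each source: 0.12·0.5=0.06000, 0.41·0.3333=0.1367, 0.47·0.4615=0.2169. Summing gives P(yellow) = 0.41359.
P(Urn 3 | yellow) = 0.2169 / 0.41359 = 0.5245.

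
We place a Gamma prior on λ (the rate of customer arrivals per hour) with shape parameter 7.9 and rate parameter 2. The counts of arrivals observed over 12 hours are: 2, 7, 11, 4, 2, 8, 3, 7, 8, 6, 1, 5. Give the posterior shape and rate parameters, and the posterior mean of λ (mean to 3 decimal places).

Posterior: Gamma(shape=71.9, rate=14); mean ≈ 5.136

Total count ∑xᵢ = 64 over n = 12 hours.
Gamma is conjugate to the Poisson likelihood: posterior is Gamma(shape = 7.9+64 = 71.9, rate = 2+12 = 14).
Posterior mean = shape/rate = 71.9/14 = 5.136.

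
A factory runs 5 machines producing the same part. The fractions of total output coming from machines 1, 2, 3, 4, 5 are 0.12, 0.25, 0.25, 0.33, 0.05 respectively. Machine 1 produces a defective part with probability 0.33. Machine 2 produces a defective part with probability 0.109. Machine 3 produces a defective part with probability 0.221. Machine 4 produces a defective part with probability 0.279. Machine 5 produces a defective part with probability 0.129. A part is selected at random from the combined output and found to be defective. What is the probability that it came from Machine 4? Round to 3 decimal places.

Posterior probability ≈ 0.417

P(defective|M1) = 0.33; P(defective|M2) = 0.109; P(defective|M3) = 0.221; P(defective|M4) = 0.279; P(defective|M5) = 0.129.
Prior × likelihood for each source: 0.12·0.33=0.03960, 0.25·0.109=0.02725, 0.25·0.221=0.05525, 0.33·0.279=0.09207, 0.05·0.129=0.006450. Summing gives P(defective) = 0.22062.
P(Machine 4 | defective) = 0.09207 / 0.22062 = 0.417.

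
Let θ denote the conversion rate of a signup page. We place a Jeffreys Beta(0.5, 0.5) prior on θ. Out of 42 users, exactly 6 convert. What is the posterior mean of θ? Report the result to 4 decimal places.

Observing 6 successes and 36 failures updates Beta(0.5, 0.5) by adding the success and failure counts to the two shape parameters: α = 0.5+6 = 6.5, β = 0.5+36 = 36.5.
Posterior mean = α/(α+β) = 6.5/43 = 0.1512.

Posterior mean ≈ 0.1512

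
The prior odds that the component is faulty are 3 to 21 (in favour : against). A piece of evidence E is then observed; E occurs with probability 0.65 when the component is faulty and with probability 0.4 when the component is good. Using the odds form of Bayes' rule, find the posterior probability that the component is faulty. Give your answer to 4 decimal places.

Posterior probability ≈ 0.1884

Prior odds = 3/21 = 0.14286.
Likelihood ratio for E = 0.65/0.4 = 1.6250.
Posterior odds = prior odds × LR = 0.23214.
Posterior probability = odds/(1+odds) = 0.23214/1.2321 = 0.1884.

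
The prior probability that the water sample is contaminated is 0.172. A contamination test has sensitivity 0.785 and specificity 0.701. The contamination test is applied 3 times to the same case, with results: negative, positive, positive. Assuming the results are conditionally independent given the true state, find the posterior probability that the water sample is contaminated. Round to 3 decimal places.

Posterior P(H) ≈ 0.305

With H the event that the water sample is contaminated, the joint likelihood of the observed sequence is P(data|H) = 0.215·0.785·0.785 = 0.13249 and P(data|¬H) = 0.701·0.299·0.299 = 0.062670.
Bayes: P(H|data) = 0.172·0.13249 / (0.172·0.13249 + 0.828·0.062670) = 0.022788/0.074679 = 0.3051.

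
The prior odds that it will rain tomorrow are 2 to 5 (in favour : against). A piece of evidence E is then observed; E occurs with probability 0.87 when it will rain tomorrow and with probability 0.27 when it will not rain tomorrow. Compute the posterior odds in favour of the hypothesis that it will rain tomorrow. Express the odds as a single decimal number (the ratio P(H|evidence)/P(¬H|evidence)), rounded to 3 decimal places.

Prior odds = 2/5 = 0.40000. In log-odds, ln(0.40000) = -0.91629.
Add log likelihood ratio: ln(3.2222) = 1.1701.
Posterior log-odds = 0.25378, so posterior odds = exp(0.25378) = 1.2889.

Posterior odds ≈ 1.289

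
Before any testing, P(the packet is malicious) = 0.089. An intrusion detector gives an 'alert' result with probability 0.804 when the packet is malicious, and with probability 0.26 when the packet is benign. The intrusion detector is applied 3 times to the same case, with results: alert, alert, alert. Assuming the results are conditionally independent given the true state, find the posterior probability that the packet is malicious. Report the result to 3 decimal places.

With H the event that the packet is malicious, the joint likelihood of the observed sequence is P(data|H) = 0.804·0.804·0.804 = 0.51972 and P(data|¬H) = 0.26·0.26·0.26 = 0.017576.
Bayes: P(H|data) = 0.089·0.51972 / (0.089·0.51972 + 0.911·0.017576) = 0.046255/0.062267 = 0.7429.

Posterior P(H) ≈ 0.743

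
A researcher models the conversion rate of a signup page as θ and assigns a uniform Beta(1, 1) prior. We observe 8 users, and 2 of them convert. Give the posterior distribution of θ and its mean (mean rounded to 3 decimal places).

Posterior: Beta(3, 7); mean ≈ 0.300

The binomial likelihood is conjugate to the Beta prior: with 2 successes and 6 failures, the posterior is Beta(1+2, 1+6) = Beta(3, 7).
Posterior mean = α/(α+β) = 3/10 = 0.300.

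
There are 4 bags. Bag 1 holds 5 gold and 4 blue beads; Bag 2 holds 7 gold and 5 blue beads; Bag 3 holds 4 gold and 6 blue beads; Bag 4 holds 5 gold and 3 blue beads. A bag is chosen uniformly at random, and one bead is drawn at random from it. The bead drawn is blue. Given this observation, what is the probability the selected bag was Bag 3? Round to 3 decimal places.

Posterior probability ≈ 0.327

P(blue|Bag 1) = 0.4444; P(blue|Bag 2) = 0.4167; P(blue|Bag 3) = 0.6; P(blue|Bag 4) = 0.375.
Prior × likelihood for each source: 0.25·0.4444=0.1111, 0.25·0.4167=0.1042, 0.25·0.6=0.1500, 0.25·0.375=0.09375. Summing gives P(blue) = 0.45903.
P(Bag 3 | blue) = 0.1500 / 0.45903 = 0.327.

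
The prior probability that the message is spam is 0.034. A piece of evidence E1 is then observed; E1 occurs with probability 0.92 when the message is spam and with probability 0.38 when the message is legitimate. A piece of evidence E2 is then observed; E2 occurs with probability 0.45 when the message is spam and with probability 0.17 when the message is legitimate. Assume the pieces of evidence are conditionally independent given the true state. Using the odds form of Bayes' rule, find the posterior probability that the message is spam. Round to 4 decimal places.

Posterior probability ≈ 0.1840

Prior odds = 0.034/(1−0.034) = 0.035197.
Likelihood ratio for E1 = 0.92/0.38 = 2.4211.
Likelihood ratio for E2 = 0.45/0.17 = 2.6471.
Posterior odds = prior odds × LR₁ × LR₂ = 0.22556.
Posterior probability = odds/(1+odds) = 0.22556/1.2256 = 0.1840.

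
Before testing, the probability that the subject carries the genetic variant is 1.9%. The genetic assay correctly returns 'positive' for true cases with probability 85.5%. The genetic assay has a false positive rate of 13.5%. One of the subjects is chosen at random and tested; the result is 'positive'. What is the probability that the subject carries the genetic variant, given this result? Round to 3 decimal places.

Write H for 'the subject carries the genetic variant'. Prior odds H:¬H = 0.019/0.981 = 0.019368. For the 'positive' outcome, the likelihood ratio is 0.855/0.135 = 6.3333.
Posterior odds = 0.019368 × 6.3333 = 0.12266, so P(H|E) = 0.12266/(1+0.12266) = 0.109.

P(H | E) ≈ 0.109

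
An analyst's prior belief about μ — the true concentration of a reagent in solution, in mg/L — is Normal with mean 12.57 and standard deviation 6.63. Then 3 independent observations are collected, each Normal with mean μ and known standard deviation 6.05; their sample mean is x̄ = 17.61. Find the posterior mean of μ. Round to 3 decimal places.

Prior precision 1/τ₀² = 1/6.63² = 0.0227496; data precision n/σ² = 3/6.05² = 0.0819616.
Posterior precision = 0.0227496 + 0.0819616 = 0.104711.
Posterior mean = (0.0227496·12.57 + 0.0819616·17.61) / 0.104711 = 16.515.

Posterior mean ≈ 16.515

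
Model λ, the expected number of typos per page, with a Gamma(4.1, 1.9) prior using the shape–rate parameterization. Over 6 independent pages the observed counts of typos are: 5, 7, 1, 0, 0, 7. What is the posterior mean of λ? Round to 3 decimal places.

Total count ∑xᵢ = 20 over n = 6 pages.
Gamma is conjugate to the Poisson likelihood: posterior is Gamma(shape = 4.1+20 = 24.1, rate = 1.9+6 = 7.9).
Posterior mean = shape/rate = 24.1/7.9 = 3.051.

Posterior mean ≈ 3.051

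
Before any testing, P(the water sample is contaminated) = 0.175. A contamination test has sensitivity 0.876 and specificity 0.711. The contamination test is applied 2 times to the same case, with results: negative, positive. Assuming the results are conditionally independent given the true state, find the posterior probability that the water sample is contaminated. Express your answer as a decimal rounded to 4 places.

With H the event that the water sample is contaminated, the joint likelihood of the observed sequence is P(data|H) = 0.124·0.876 = 0.10862 and P(data|¬H) = 0.711·0.289 = 0.20548.
Bayes: P(H|data) = 0.175·0.10862 / (0.175·0.10862 + 0.825·0.20548) = 0.019009/0.18853 = 0.1008.

Posterior P(H) ≈ 0.1008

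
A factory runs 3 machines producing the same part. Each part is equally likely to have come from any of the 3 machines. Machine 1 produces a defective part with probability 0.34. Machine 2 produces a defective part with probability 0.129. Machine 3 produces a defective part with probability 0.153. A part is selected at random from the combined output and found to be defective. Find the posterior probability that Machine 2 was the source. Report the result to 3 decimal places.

P(defective|M1) = 0.34; P(defective|M2) = 0.129; P(defective|M3) = 0.153.
Prior × likelihood for each source: 0.333333·0.34=0.1133, 0.333333·0.129=0.04300, 0.333333·0.153=0.05100. Summing gives P(defective) = 0.20733.
P(Machine 2 | defective) = 0.04300 / 0.20733 = 0.207.

Posterior probability ≈ 0.207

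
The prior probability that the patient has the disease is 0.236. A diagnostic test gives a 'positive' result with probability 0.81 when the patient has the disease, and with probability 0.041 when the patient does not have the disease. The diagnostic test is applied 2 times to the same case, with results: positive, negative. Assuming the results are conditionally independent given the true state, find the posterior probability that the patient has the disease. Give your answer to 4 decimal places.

Posterior P(H) ≈ 0.5473

Let H be the event that the patient has the disease; start with P(H) = 0.236. P('positive'|H) = 0.81, P('positive'|¬H) = 0.041.
Update on result 1 ('positive'): P(H) ← 0.81·0.2360 / (0.81·0.2360 + 0.041·0.7640) = 0.19116/0.22248 = 0.8592.
Update on result 2 ('negative'): P(H) ← 0.19·0.8592 / (0.19·0.8592 + 0.959·0.1408) = 0.16325/0.29827 = 0.5473.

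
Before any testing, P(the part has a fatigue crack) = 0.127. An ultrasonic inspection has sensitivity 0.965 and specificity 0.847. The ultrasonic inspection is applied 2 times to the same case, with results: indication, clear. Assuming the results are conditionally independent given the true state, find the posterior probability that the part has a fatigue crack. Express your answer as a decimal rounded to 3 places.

Posterior P(H) ≈ 0.037

Let H be the event that the part has a fatigue crack; start with P(H) = 0.127. P('indication'|H) = 0.965, P('indication'|¬H) = 0.153.
Update on result 1 ('indication'): P(H) ← 0.965·0.1270 / (0.965·0.1270 + 0.153·0.8730) = 0.12255/0.25612 = 0.4785.
Update on result 2 ('clear'): P(H) ← 0.035·0.4785 / (0.035·0.4785 + 0.847·0.5215) = 0.016747/0.45846 = 0.0365.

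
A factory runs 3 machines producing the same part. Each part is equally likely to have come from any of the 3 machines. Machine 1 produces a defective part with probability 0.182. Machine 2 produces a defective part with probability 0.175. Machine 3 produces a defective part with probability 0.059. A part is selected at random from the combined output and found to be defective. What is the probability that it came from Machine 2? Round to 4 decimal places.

Posterior probability ≈ 0.4207

P(defective|M1) = 0.182; P(defective|M2) = 0.175; P(defective|M3) = 0.059.
Prior × likelihood for each source: 0.333333·0.182=0.06067, 0.333333·0.175=0.05833, 0.333333·0.059=0.01967. Summing gives P(defective) = 0.13867.
P(Machine 2 | defective) = 0.05833 / 0.13867 = 0.4207.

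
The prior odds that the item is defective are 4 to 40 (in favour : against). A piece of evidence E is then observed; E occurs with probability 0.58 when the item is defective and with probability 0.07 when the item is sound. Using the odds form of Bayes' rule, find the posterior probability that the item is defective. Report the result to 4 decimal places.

Prior odds = 4/40 = 0.10000.
Likelihood ratio for E = 0.58/0.07 = 8.2857.
Posterior odds = prior odds × LR = 0.82857.
Posterior probability = odds/(1+odds) = 0.82857/1.8286 = 0.4531.

Posterior probability ≈ 0.4531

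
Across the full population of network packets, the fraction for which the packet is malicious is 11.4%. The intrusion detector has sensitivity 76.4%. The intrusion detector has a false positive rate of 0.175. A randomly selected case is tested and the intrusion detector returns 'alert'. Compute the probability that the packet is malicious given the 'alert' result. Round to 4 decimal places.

Let H be the event that the packet is malicious. P(H) = 0.114, so P(¬H) = 0.886. With E the 'alert' result, P(E|H) = 0.764 and P(E|¬H) = 0.175.
P(E) = 0.764·0.114 + 0.175·0.886 = 0.087096 + 0.15505 = 0.24215.
By Bayes' theorem, P(H|E) = 0.087096 / 0.24215 = 0.3597.

P(H | E) ≈ 0.3597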